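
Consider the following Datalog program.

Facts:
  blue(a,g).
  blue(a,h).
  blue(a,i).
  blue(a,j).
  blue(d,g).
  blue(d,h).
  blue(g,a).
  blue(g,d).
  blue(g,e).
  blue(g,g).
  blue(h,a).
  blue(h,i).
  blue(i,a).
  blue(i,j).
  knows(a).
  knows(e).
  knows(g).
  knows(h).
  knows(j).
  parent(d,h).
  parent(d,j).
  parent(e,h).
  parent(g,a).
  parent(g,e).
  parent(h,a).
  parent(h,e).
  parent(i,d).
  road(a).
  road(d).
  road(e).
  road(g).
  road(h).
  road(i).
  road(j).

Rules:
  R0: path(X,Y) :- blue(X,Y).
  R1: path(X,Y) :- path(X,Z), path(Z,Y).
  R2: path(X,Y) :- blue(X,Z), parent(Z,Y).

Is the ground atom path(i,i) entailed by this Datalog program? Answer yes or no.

round 1: derive path(a,g) via R0 from blue(a,g)
round 1: derive path(a,h) via R0 from blue(a,h)
round 1: derive path(a,i) via R0 from blue(a,i)
round 1: derive path(a,j) via R0 from blue(a,j)
round 1: derive path(d,g) via R0 from blue(d,g)
round 1: derive path(d,h) via R0 from blue(d,h)
round 1: derive path(g,a) via R0 from blue(g,a)
round 1: derive path(g,d) via R0 from blue(g,d)
round 1: derive path(g,e) via R0 from blue(g,e)
round 1: derive path(g,g) via R0 from blue(g,g)
round 1: derive path(h,a) via R0 from blue(h,a)
round 1: derive path(h,i) via R0 from blue(h,i)
round 1: derive path(i,a) via R0 from blue(i,a)
round 1: derive path(i,j) via R0 from blue(i,j)
round 1: derive path(a,a) via R2 from blue(a,g), parent(g,a)
round 1: derive path(a,d) via R2 from blue(a,i), parent(i,d)
round 1: derive path(a,e) via R2 from blue(a,g), parent(g,e)
round 1: derive path(d,a) via R2 from blue(d,g), parent(g,a)
round 1: derive path(d,e) via R2 from blue(d,g), parent(g,e)
round 1: derive path(g,h) via R2 from blue(g,d), parent(d,h)
round 1: derive path(g,j) via R2 from blue(g,d), parent(d,j)
round 1: derive path(h,d) via R2 from blue(h,i), parent(i,d)
round 2: derive path(d,d) via R1 from path(d,a), path(a,d)
round 2: derive path(d,i) via R1 from path(d,a), path(a,i)
round 2: derive path(d,j) via R1 from path(d,a), path(a,j)
round 2: derive path(g,i) via R1 from path(g,a), path(a,i)
round 2: derive path(h,e) via R1 from path(h,a), path(a,e)
round 2: derive path(h,g) via R1 from path(h,a), path(a,g)
round 2: derive path(h,h) via R1 from path(h,a), path(a,h)
round 2: derive path(h,j) via R1 from path(h,a), path(a,j)
round 2: derive path(i,d) via R1 from path(i,a), path(a,d)
round 2: derive path(i,e) via R1 from path(i,a), path(a,e)
round 2: derive path(i,g) via R1 from path(i,a), path(a,g)
round 2: derive path(i,h) via R1 from path(i,a), path(a,h)
round 2: derive path(i,i) via R1 from path(i,a), path(a,i)

yes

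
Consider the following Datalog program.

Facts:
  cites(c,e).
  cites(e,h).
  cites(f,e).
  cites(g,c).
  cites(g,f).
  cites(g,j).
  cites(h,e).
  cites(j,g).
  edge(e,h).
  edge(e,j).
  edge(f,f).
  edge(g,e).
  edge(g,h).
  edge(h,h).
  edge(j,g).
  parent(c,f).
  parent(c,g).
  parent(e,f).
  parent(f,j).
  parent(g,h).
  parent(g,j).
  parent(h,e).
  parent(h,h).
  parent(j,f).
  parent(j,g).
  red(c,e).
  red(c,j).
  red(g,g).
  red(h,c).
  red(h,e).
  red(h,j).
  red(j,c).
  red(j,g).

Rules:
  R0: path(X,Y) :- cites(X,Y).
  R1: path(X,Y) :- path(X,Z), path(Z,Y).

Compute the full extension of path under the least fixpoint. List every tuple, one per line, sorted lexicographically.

path(c,e)
path(c,h)
path(e,e)
path(e,h)
path(f,e)
path(f,h)
path(g,c)
path(g,e)
path(g,f)
path(g,g)
path(g,h)
path(g,j)
path(h,e)
path(h,h)
path(j,c)
path(j,e)
path(j,f)
path(j,g)
path(j,h)
path(j,j)

round 1: derive path(c,e) via R0 from cites(c,e)
round 1: derive path(e,h) via R0 from cites(e,h)
round 1: derive path(f,e) via R0 from cites(f,e)
round 1: derive path(g,c) via R0 from cites(g,c)
round 1: derive path(g,f) via R0 from cites(g,f)
round 1: derive path(g,j) via R0 from cites(g,j)
round 1: derive path(h,e) via R0 from cites(h,e)
round 1: derive path(j,g) via R0 from cites(j,g)
round 2: derive path(c,h) via R1 from path(c,e), path(e,h)
round 2: derive path(e,e) via R1 from path(e,h), path(h,e)
round 2: derive path(f,h) via R1 from path(f,e), path(e,h)
round 2: derive path(g,e) via R1 from path(g,c), path(c,e)
round 2: derive path(g,g) via R1 from path(g,j), path(j,g)
round 2: derive path(h,h) via R1 from path(h,e), path(e,h)
round 2: derive path(j,c) via R1 from path(j,g), path(g,c)
round 2: derive path(j,f) via R1 from path(j,g), path(g,f)
round 2: derive path(j,j) via R1 from path(j,g), path(g,j)
round 3: derive path(g,h) via R1 from path(g,c), path(c,h)
round 3: derive path(j,e) via R1 from path(j,c), path(c,e)
round 3: derive path(j,h) via R1 from path(j,c), path(c,h)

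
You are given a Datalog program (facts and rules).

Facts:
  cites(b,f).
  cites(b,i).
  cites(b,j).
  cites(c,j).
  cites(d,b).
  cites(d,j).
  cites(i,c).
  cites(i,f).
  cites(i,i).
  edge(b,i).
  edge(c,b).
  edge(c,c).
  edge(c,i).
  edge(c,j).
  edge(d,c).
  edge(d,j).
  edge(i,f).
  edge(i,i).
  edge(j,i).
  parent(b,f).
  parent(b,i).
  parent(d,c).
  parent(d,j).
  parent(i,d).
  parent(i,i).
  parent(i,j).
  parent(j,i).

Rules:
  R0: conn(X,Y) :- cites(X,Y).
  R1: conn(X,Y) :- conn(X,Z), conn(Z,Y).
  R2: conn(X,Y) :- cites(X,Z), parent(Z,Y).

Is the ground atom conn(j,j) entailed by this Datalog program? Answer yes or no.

round 1: derive conn(b,f) via R0 from cites(b,f)
round 1: derive conn(b,i) via R0 from cites(b,i)
round 1: derive conn(b,j) via R0 from cites(b,j)
round 1: derive conn(c,j) via R0 from cites(c,j)
round 1: derive conn(d,b) via R0 from cites(d,b)
round 1: derive conn(d,j) via R0 from cites(d,j)
round 1: derive conn(i,c) via R0 from cites(i,c)
round 1: derive conn(i,f) via R0 from cites(i,f)
round 1: derive conn(i,i) via R0 from cites(i,i)
round 1: derive conn(b,d) via R2 from cites(b,i), parent(i,d)
round 1: derive conn(c,i) via R2 from cites(c,j), parent(j,i)
round 1: derive conn(d,f) via R2 from cites(d,b), parent(b,f)
round 1: derive conn(d,i) via R2 from cites(d,b), parent(b,i)
round 1: derive conn(i,d) via R2 from cites(i,i), parent(i,d)
round 1: derive conn(i,j) via R2 from cites(i,i), parent(i,j)
round 2: derive conn(b,b) via R1 from conn(b,d), conn(d,b)
round 2: derive conn(b,c) via R1 from conn(b,i), conn(i,c)
round 2: derive conn(c,c) via R1 from conn(c,i), conn(i,c)
round 2: derive conn(c,d) via R1 from conn(c,i), conn(i,d)
round 2: derive conn(c,f) via R1 from conn(c,i), conn(i,f)
round 2: derive conn(d,c) via R1 from conn(d,i), conn(i,c)
round 2: derive conn(d,d) via R1 from conn(d,b), conn(b,d)
round 2: derive conn(i,b) via R1 from conn(i,d), conn(d,b)
round 3: derive conn(c,b) via R1 from conn(c,d), conn(d,b)

no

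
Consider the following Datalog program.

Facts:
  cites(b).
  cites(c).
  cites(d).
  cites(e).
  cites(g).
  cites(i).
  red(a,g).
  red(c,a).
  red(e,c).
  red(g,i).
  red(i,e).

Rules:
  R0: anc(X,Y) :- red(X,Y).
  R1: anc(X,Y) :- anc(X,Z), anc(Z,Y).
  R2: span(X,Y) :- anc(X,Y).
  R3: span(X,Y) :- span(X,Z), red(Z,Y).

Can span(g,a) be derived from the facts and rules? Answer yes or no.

yes

round 1: derive anc(a,g) via R0 from red(a,g)
round 1: derive anc(c,a) via R0 from red(c,a)
round 1: derive anc(e,c) via R0 from red(e,c)
round 1: derive anc(g,i) via R0 from red(g,i)
round 1: derive anc(i,e) via R0 from red(i,e)
round 2: derive anc(a,i) via R1 from anc(a,g), anc(g,i)
round 2: derive anc(c,g) via R1 from anc(c,a), anc(a,g)
round 2: derive anc(e,a) via R1 from anc(e,c), anc(c,a)
round 2: derive anc(g,e) via R1 from anc(g,i), anc(i,e)
round 2: derive anc(i,c) via R1 from anc(i,e), anc(e,c)
round 2: derive span(a,g) via R2 from anc(a,g)
round 2: derive span(c,a) via R2 from anc(c,a)
round 2: derive span(e,c) via R2 from anc(e,c)
round 2: derive span(g,i) via R2 from anc(g,i)
round 2: derive span(i,e) via R2 from anc(i,e)
round 3: derive anc(a,c) via R1 from anc(a,i), anc(i,c)
round 3: derive anc(a,e) via R1 from anc(a,g), anc(g,e)
round 3: derive anc(c,e) via R1 from anc(c,g), anc(g,e)
round 3: derive anc(c,i) via R1 from anc(c,a), anc(a,i)
round 3: derive anc(e,g) via R1 from anc(e,a), anc(a,g)
round 3: derive anc(e,i) via R1 from anc(e,a), anc(a,i)
round 3: derive anc(g,a) via R1 from anc(g,e), anc(e,a)
round 3: derive anc(g,c) via R1 from anc(g,e), anc(e,c)
round 3: derive anc(i,a) via R1 from anc(i,c), anc(c,a)
round 3: derive anc(i,g) via R1 from anc(i,c), anc(c,g)
round 3: derive span(a,i) via R2 from anc(a,i)
round 3: derive span(c,g) via R2 from anc(c,g)
round 3: derive span(e,a) via R2 from anc(e,a)
round 3: derive span(g,e) via R2 from anc(g,e)
round 3: derive span(i,c) via R2 from anc(i,c)
round 4: derive anc(a,a) via R1 from anc(a,c), anc(c,a)
round 4: derive anc(c,c) via R1 from anc(c,a), anc(a,c)
round 4: derive anc(e,e) via R1 from anc(e,a), anc(a,e)
round 4: derive anc(g,g) via R1 from anc(g,a), anc(a,g)
round 4: derive anc(i,i) via R1 from anc(i,a), anc(a,i)
round 4: derive span(a,c) via R2 from anc(a,c)
round 4: derive span(a,e) via R2 from anc(a,e)
round 4: derive span(c,e) via R2 from anc(c,e)
round 4: derive span(c,i) via R2 from anc(c,i)
round 4: derive span(e,g) via R2 from anc(e,g)
round 4: derive span(e,i) via R2 from anc(e,i)
round 4: derive span(g,a) via R2 from anc(g,a)
round 4: derive span(g,c) via R2 from anc(g,c)
round 4: derive span(i,a) via R2 from anc(i,a)
round 4: derive span(i,g) via R2 from anc(i,g)
round 5: derive span(a,a) via R2 from anc(a,a)
round 5: derive span(c,c) via R2 from anc(c,c)
round 5: derive span(e,e) via R2 from anc(e,e)
round 5: derive span(g,g) via R2 from anc(g,g)
round 5: derive span(i,i) via R2 from anc(i,i)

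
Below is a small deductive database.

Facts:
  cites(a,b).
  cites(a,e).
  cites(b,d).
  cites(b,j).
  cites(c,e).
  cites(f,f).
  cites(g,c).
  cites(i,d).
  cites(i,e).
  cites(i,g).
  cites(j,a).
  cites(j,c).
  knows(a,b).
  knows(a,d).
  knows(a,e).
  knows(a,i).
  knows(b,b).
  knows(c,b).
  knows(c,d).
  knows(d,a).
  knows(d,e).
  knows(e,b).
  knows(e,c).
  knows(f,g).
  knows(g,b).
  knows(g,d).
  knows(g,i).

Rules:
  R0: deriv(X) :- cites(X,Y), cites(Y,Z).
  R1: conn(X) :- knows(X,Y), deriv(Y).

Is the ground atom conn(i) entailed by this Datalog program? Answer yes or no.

no

round 1: derive deriv(a) via R0 from cites(a,b), cites(b,d)
round 1: derive deriv(b) via R0 from cites(b,j), cites(j,a)
round 1: derive deriv(f) via R0 from cites(f,f), cites(f,f)
round 1: derive deriv(g) via R0 from cites(g,c), cites(c,e)
round 1: derive deriv(i) via R0 from cites(i,g), cites(g,c)
round 1: derive deriv(j) via R0 from cites(j,a), cites(a,b)
round 2: derive conn(a) via R1 from knows(a,b), deriv(b)
round 2: derive conn(b) via R1 from knows(b,b), deriv(b)
round 2: derive conn(c) via R1 from knows(c,b), deriv(b)
round 2: derive conn(d) via R1 from knows(d,a), deriv(a)
round 2: derive conn(e) via R1 from knows(e,b), deriv(b)
round 2: derive conn(f) via R1 from knows(f,g), deriv(g)
round 2: derive conn(g) via R1 from knows(g,b), deriv(b)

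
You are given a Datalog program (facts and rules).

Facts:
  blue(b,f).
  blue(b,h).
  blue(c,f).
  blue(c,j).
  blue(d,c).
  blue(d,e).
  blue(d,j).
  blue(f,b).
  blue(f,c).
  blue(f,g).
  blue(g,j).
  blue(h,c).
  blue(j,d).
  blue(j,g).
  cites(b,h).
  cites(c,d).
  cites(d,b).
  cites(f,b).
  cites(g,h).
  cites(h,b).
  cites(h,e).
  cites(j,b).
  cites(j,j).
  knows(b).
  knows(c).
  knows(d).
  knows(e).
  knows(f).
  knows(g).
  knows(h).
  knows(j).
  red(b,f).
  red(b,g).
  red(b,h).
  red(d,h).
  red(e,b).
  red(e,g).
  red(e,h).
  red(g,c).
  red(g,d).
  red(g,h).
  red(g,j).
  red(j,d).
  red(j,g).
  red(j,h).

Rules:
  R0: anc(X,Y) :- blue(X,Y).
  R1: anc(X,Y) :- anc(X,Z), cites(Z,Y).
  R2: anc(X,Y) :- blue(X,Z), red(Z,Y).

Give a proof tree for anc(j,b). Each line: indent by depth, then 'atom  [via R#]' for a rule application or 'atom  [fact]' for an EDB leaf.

anc(j,b)  [via R1]
  anc(j,d)  [via R0]
    blue(j,d)  [fact]
  cites(d,b)  [fact]

round 1: derive anc(b,f) via R0 from blue(b,f)
round 1: derive anc(b,h) via R0 from blue(b,h)
round 1: derive anc(c,f) via R0 from blue(c,f)
round 1: derive anc(c,j) via R0 from blue(c,j)
round 1: derive anc(d,c) via R0 from blue(d,c)
round 1: derive anc(d,e) via R0 from blue(d,e)
round 1: derive anc(d,j) via R0 from blue(d,j)
round 1: derive anc(f,b) via R0 from blue(f,b)
round 1: derive anc(f,c) via R0 from blue(f,c)
round 1: derive anc(f,g) via R0 from blue(f,g)
round 1: derive anc(g,j) via R0 from blue(g,j)
round 1: derive anc(h,c) via R0 from blue(h,c)
round 1: derive anc(j,d) via R0 from blue(j,d)
round 1: derive anc(j,g) via R0 from blue(j,g)
round 1: derive anc(c,d) via R2 from blue(c,j), red(j,d)
round 1: derive anc(c,g) via R2 from blue(c,j), red(j,g)
round 1: derive anc(c,h) via R2 from blue(c,j), red(j,h)
round 1: derive anc(d,b) via R2 from blue(d,e), red(e,b)
round 1: derive anc(d,d) via R2 from blue(d,j), red(j,d)
round 1: derive anc(d,g) via R2 from blue(d,e), red(e,g)
round 1: derive anc(d,h) via R2 from blue(d,e), red(e,h)
round 1: derive anc(f,d) via R2 from blue(f,g), red(g,d)
round 1: derive anc(f,f) via R2 from blue(f,b), red(b,f)
round 1: derive anc(f,h) via R2 from blue(f,b), red(b,h)
round 1: derive anc(f,j) via R2 from blue(f,g), red(g,j)
round 1: derive anc(g,d) via R2 from blue(g,j), red(j,d)
round 1: derive anc(g,g) via R2 from blue(g,j), red(j,g)
round 1: derive anc(g,h) via R2 from blue(g,j), red(j,h)
round 1: derive anc(j,c) via R2 from blue(j,g), red(g,c)
round 1: derive anc(j,h) via R2 from blue(j,d), red(d,h)
round 1: derive anc(j,j) via R2 from blue(j,g), red(g,j)
round 2: derive anc(b,b) via R1 from anc(b,f), cites(f,b)
round 2: derive anc(b,e) via R1 from anc(b,h), cites(h,e)
round 2: derive anc(c,b) via R1 from anc(c,d), cites(d,b)
round 2: derive anc(c,e) via R1 from anc(c,h), cites(h,e)
round 2: derive anc(f,e) via R1 from anc(f,h), cites(h,e)
round 2: derive anc(g,b) via R1 from anc(g,d), cites(d,b)
round 2: derive anc(g,e) via R1 from anc(g,h), cites(h,e)
round 2: derive anc(h,d) via R1 from anc(h,c), cites(c,d)
round 2: derive anc(j,b) via R1 from anc(j,d), cites(d,b)
round 2: derive anc(j,e) via R1 from anc(j,h), cites(h,e)
round 3: derive anc(h,b) via R1 from anc(h,d), cites(d,b)
round 4: derive anc(h,h) via R1 from anc(h,b), cites(b,h)
round 5: derive anc(h,e) via R1 from anc(h,h), cites(h,e)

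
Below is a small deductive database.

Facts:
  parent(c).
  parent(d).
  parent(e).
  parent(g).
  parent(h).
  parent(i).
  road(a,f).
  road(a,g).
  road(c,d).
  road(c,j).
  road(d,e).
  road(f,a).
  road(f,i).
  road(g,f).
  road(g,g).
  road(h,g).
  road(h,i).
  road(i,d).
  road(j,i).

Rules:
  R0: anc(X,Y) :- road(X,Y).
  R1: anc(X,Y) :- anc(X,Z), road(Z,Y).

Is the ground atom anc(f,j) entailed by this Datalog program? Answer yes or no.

no

round 1: derive anc(a,f) via R0 from road(a,f)
round 1: derive anc(a,g) via R0 from road(a,g)
round 1: derive anc(c,d) via R0 from road(c,d)
round 1: derive anc(c,j) via R0 from road(c,j)
round 1: derive anc(d,e) via R0 from road(d,e)
round 1: derive anc(f,a) via R0 from road(f,a)
round 1: derive anc(f,i) via R0 from road(f,i)
round 1: derive anc(g,f) via R0 from road(g,f)
round 1: derive anc(g,g) via R0 from road(g,g)
round 1: derive anc(h,g) via R0 from road(h,g)
round 1: derive anc(h,i) via R0 from road(h,i)
round 1: derive anc(i,d) via R0 from road(i,d)
round 1: derive anc(j,i) via R0 from road(j,i)
round 2: derive anc(a,a) via R1 from anc(a,f), road(f,a)
round 2: derive anc(a,i) via R1 from anc(a,f), road(f,i)
round 2: derive anc(c,e) via R1 from anc(c,d), road(d,e)
round 2: derive anc(c,i) via R1 from anc(c,j), road(j,i)
round 2: derive anc(f,d) via R1 from anc(f,i), road(i,d)
round 2: derive anc(f,f) via R1 from anc(f,a), road(a,f)
round 2: derive anc(f,g) via R1 from anc(f,a), road(a,g)
round 2: derive anc(g,a) via R1 from anc(g,f), road(f,a)
round 2: derive anc(g,i) via R1 from anc(g,f), road(f,i)
round 2: derive anc(h,d) via R1 from anc(h,i), road(i,d)
round 2: derive anc(h,f) via R1 from anc(h,g), road(g,f)
round 2: derive anc(i,e) via R1 from anc(i,d), road(d,e)
round 2: derive anc(j,d) via R1 from anc(j,i), road(i,d)
round 3: derive anc(a,d) via R1 from anc(a,i), road(i,d)
round 3: derive anc(f,e) via R1 from anc(f,d), road(d,e)
round 3: derive anc(g,d) via R1 from anc(g,i), road(i,d)
round 3: derive anc(h,a) via R1 from anc(h,f), road(f,a)
round 3: derive anc(h,e) via R1 from anc(h,d), road(d,e)
round 3: derive anc(j,e) via R1 from anc(j,d), road(d,e)
round 4: derive anc(a,e) via R1 from anc(a,d), road(d,e)
round 4: derive anc(g,e) via R1 from anc(g,d), road(d,e)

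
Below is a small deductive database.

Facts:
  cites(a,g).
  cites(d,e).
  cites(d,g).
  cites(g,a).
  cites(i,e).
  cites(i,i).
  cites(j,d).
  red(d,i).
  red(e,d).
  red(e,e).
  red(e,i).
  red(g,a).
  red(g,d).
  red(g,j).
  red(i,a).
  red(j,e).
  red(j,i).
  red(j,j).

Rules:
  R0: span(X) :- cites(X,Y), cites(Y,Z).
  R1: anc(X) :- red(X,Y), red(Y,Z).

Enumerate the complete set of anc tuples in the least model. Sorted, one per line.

round 1: derive anc(d) via R1 from red(d,i), red(i,a)
round 1: derive anc(e) via R1 from red(e,d), red(d,i)
round 1: derive anc(g) via R1 from red(g,d), red(d,i)
round 1: derive anc(j) via R1 from red(j,e), red(e,d)

anc(d)
anc(e)
anc(g)
anc(j)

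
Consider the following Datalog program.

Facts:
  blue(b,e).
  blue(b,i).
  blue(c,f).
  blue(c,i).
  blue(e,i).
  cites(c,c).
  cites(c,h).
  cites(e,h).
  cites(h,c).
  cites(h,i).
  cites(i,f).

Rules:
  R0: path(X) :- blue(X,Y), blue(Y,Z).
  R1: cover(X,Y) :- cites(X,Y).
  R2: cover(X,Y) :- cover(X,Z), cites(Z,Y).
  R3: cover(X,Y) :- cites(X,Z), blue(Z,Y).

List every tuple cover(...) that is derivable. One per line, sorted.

round 1: derive cover(c,c) via R1 from cites(c,c)
round 1: derive cover(c,h) via R1 from cites(c,h)
round 1: derive cover(e,h) via R1 from cites(e,h)
round 1: derive cover(h,c) via R1 from cites(h,c)
round 1: derive cover(h,i) via R1 from cites(h,i)
round 1: derive cover(i,f) via R1 from cites(i,f)
round 1: derive cover(c,f) via R3 from cites(c,c), blue(c,f)
round 1: derive cover(c,i) via R3 from cites(c,c), blue(c,i)
round 1: derive cover(h,f) via R3 from cites(h,c), blue(c,f)
round 2: derive cover(e,c) via R2 from cover(e,h), cites(h,c)
round 2: derive cover(e,i) via R2 from cover(e,h), cites(h,i)
round 2: derive cover(h,h) via R2 from cover(h,c), cites(c,h)
round 3: derive cover(e,f) via R2 from cover(e,i), cites(i,f)

cover(c,c)
cover(c,f)
cover(c,h)
cover(c,i)
cover(e,c)
cover(e,f)
cover(e,h)
cover(e,i)
cover(h,c)
cover(h,f)
cover(h,h)
cover(h,i)
cover(i,f)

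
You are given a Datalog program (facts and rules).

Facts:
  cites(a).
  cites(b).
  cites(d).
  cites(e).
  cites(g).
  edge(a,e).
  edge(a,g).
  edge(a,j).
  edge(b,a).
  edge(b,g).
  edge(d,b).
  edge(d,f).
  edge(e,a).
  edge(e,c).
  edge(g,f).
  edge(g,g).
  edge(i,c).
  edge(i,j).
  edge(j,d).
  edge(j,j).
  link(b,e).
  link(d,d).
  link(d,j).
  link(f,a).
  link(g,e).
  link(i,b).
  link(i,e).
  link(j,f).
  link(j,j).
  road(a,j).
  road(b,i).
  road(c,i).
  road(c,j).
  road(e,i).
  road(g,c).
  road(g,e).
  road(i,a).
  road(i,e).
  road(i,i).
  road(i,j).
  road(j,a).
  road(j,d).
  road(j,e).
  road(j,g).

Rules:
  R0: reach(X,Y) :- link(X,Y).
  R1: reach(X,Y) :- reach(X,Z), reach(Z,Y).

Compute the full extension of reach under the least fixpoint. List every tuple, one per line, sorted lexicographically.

reach(b,e)
reach(d,a)
reach(d,d)
reach(d,f)
reach(d,j)
reach(f,a)
reach(g,e)
reach(i,b)
reach(i,e)
reach(j,a)
reach(j,f)
reach(j,j)

round 1: derive reach(b,e) via R0 from link(b,e)
round 1: derive reach(d,d) via R0 from link(d,d)
round 1: derive reach(d,j) via R0 from link(d,j)
round 1: derive reach(f,a) via R0 from link(f,a)
round 1: derive reach(g,e) via R0 from link(g,e)
round 1: derive reach(i,b) via R0 from link(i,b)
round 1: derive reach(i,e) via R0 from link(i,e)
round 1: derive reach(j,f) via R0 from link(j,f)
round 1: derive reach(j,j) via R0 from link(j,j)
round 2: derive reach(d,f) via R1 from reach(d,j), reach(j,f)
round 2: derive reach(j,a) via R1 from reach(j,f), reach(f,a)
round 3: derive reach(d,a) via R1 from reach(d,f), reach(f,a)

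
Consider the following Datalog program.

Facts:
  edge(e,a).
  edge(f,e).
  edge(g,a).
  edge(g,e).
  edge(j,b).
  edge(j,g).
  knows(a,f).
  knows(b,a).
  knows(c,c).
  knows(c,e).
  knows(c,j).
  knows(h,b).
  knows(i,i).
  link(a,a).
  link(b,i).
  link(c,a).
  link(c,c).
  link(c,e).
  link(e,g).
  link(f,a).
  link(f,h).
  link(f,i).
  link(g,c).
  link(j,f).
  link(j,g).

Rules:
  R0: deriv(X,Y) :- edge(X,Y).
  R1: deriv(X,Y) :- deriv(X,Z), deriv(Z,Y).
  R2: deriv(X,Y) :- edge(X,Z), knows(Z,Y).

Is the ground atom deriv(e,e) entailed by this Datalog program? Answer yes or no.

yes

round 1: derive deriv(e,a) via R0 from edge(e,a)
round 1: derive deriv(f,e) via R0 from edge(f,e)
round 1: derive deriv(g,a) via R0 from edge(g,a)
round 1: derive deriv(g,e) via R0 from edge(g,e)
round 1: derive deriv(j,b) via R0 from edge(j,b)
round 1: derive deriv(j,g) via R0 from edge(j,g)
round 1: derive deriv(e,f) via R2 from edge(e,a), knows(a,f)
round 1: derive deriv(g,f) via R2 from edge(g,a), knows(a,f)
round 1: derive deriv(j,a) via R2 from edge(j,b), knows(b,a)
round 2: derive deriv(e,e) via R1 from deriv(e,f), deriv(f,e)
round 2: derive deriv(f,a) via R1 from deriv(f,e), deriv(e,a)
round 2: derive deriv(f,f) via R1 from deriv(f,e), deriv(e,f)
round 2: derive deriv(j,e) via R1 from deriv(j,g), deriv(g,e)
round 2: derive deriv(j,f) via R1 from deriv(j,g), deriv(g,f)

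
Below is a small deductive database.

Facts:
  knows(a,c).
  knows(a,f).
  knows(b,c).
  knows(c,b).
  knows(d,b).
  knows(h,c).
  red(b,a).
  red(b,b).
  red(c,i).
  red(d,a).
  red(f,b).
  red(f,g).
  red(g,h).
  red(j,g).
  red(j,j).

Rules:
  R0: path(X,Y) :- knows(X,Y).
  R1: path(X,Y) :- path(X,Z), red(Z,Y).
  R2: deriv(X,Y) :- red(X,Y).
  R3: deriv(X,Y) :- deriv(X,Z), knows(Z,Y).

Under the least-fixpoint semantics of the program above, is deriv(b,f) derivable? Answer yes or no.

round 1: derive deriv(b,a) via R2 from red(b,a)
round 1: derive deriv(b,b) via R2 from red(b,b)
round 1: derive deriv(c,i) via R2 from red(c,i)
round 1: derive deriv(d,a) via R2 from red(d,a)
round 1: derive deriv(f,b) via R2 from red(f,b)
round 1: derive deriv(f,g) via R2 from red(f,g)
round 1: derive deriv(g,h) via R2 from red(g,h)
round 1: derive deriv(j,g) via R2 from red(j,g)
round 1: derive deriv(j,j) via R2 from red(j,j)
round 2: derive deriv(b,c) via R3 from deriv(b,a), knows(a,c)
round 2: derive deriv(b,f) via R3 from deriv(b,a), knows(a,f)
round 2: derive deriv(d,c) via R3 from deriv(d,a), knows(a,c)
round 2: derive deriv(d,f) via R3 from deriv(d,a), knows(a,f)
round 2: derive deriv(f,c) via R3 from deriv(f,b), knows(b,c)
round 2: derive deriv(g,c) via R3 from deriv(g,h), knows(h,c)
round 3: derive deriv(d,b) via R3 from deriv(d,c), knows(c,b)
round 3: derive deriv(g,b) via R3 from deriv(g,c), knows(c,b)

yes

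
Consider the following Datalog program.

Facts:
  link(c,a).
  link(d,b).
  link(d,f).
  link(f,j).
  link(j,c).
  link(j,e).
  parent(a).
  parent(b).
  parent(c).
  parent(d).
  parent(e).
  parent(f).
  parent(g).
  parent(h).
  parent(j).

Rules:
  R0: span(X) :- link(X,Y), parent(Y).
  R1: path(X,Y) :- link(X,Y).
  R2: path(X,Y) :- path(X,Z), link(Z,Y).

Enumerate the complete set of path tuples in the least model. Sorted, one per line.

path(c,a)
path(d,a)
path(d,b)
path(d,c)
path(d,e)
path(d,f)
path(d,j)
path(f,a)
path(f,c)
path(f,e)
path(f,j)
path(j,a)
path(j,c)
path(j,e)

round 1: derive path(c,a) via R1 from link(c,a)
round 1: derive path(d,b) via R1 from link(d,b)
round 1: derive path(d,f) via R1 from link(d,f)
round 1: derive path(f,j) via R1 from link(f,j)
round 1: derive path(j,c) via R1 from link(j,c)
round 1: derive path(j,e) via R1 from link(j,e)
round 2: derive path(d,j) via R2 from path(d,f), link(f,j)
round 2: derive path(f,c) via R2 from path(f,j), link(j,c)
round 2: derive path(f,e) via R2 from path(f,j), link(j,e)
round 2: derive path(j,a) via R2 from path(j,c), link(c,a)
round 3: derive path(d,c) via R2 from path(d,j), link(j,c)
round 3: derive path(d,e) via R2 from path(d,j), link(j,e)
round 3: derive path(f,a) via R2 from path(f,c), link(c,a)
round 4: derive path(d,a) via R2 from path(d,c), link(c,a)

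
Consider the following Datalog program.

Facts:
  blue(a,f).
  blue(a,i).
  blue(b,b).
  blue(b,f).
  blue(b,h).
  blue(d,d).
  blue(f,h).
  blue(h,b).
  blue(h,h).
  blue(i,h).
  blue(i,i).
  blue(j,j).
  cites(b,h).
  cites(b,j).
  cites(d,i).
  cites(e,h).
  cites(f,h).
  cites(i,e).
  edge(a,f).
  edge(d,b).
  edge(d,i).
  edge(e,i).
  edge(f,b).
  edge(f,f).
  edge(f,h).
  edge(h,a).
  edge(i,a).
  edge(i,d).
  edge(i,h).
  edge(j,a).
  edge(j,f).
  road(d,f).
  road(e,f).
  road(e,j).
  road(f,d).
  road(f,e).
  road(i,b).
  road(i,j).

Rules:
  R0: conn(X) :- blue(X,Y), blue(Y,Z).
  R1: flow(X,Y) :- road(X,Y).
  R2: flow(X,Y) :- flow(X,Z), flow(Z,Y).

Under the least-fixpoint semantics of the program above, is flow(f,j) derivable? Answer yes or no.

round 1: derive flow(d,f) via R1 from road(d,f)
round 1: derive flow(e,f) via R1 from road(e,f)
round 1: derive flow(e,j) via R1 from road(e,j)
round 1: derive flow(f,d) via R1 from road(f,d)
round 1: derive flow(f,e) via R1 from road(f,e)
round 1: derive flow(i,b) via R1 from road(i,b)
round 1: derive flow(i,j) via R1 from road(i,j)
round 2: derive flow(d,d) via R2 from flow(d,f), flow(f,d)
round 2: derive flow(d,e) via R2 from flow(d,f), flow(f,e)
round 2: derive flow(e,d) via R2 from flow(e,f), flow(f,d)
round 2: derive flow(e,e) via R2 from flow(e,f), flow(f,e)
round 2: derive flow(f,f) via R2 from flow(f,d), flow(d,f)
round 2: derive flow(f,j) via R2 from flow(f,e), flow(e,j)
round 3: derive flow(d,j) via R2 from flow(d,e), flow(e,j)

yes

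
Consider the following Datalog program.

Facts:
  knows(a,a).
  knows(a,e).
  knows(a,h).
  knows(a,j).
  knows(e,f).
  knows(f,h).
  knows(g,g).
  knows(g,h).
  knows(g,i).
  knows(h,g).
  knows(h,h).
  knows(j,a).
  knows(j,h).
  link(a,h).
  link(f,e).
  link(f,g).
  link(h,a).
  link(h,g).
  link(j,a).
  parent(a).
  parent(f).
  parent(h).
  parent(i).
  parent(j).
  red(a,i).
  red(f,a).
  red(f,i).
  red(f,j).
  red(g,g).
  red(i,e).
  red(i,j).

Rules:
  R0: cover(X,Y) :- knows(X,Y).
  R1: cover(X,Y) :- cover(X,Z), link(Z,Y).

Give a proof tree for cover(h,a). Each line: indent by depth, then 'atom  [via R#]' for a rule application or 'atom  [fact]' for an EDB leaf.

cover(h,a)  [via R1]
  cover(h,h)  [via R0]
    knows(h,h)  [fact]
  link(h,a)  [fact]

round 1: derive cover(a,a) via R0 from knows(a,a)
round 1: derive cover(a,e) via R0 from knows(a,e)
round 1: derive cover(a,h) via R0 from knows(a,h)
round 1: derive cover(a,j) via R0 from knows(a,j)
round 1: derive cover(e,f) via R0 from knows(e,f)
round 1: derive cover(f,h) via R0 from knows(f,h)
round 1: derive cover(g,g) via R0 from knows(g,g)
round 1: derive cover(g,h) via R0 from knows(g,h)
round 1: derive cover(g,i) via R0 from knows(g,i)
round 1: derive cover(h,g) via R0 from knows(h,g)
round 1: derive cover(h,h) via R0 from knows(h,h)
round 1: derive cover(j,a) via R0 from knows(j,a)
round 1: derive cover(j,h) via R0 from knows(j,h)
round 2: derive cover(a,g) via R1 from cover(a,h), link(h,g)
round 2: derive cover(e,e) via R1 from cover(e,f), link(f,e)
round 2: derive cover(e,g) via R1 from cover(e,f), link(f,g)
round 2: derive cover(f,a) via R1 from cover(f,h), link(h,a)
round 2: derive cover(f,g) via R1 from cover(f,h), link(h,g)
round 2: derive cover(g,a) via R1 from cover(g,h), link(h,a)
round 2: derive cover(h,a) via R1 from cover(h,h), link(h,a)
round 2: derive cover(j,g) via R1 from cover(j,h), link(h,g)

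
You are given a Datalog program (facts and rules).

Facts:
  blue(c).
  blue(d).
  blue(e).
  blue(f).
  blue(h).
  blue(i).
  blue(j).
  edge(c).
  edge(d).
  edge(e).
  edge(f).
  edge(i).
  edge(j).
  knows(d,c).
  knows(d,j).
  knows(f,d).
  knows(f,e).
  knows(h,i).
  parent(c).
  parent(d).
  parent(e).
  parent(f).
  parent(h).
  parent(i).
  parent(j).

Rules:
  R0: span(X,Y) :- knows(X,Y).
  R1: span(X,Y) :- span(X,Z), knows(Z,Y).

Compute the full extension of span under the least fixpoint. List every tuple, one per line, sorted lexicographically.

round 1: derive span(d,c) via R0 from knows(d,c)
round 1: derive span(d,j) via R0 from knows(d,j)
round 1: derive span(f,d) via R0 from knows(f,d)
round 1: derive span(f,e) via R0 from knows(f,e)
round 1: derive span(h,i) via R0 from knows(h,i)
round 2: derive span(f,c) via R1 from span(f,d), knows(d,c)
round 2: derive span(f,j) via R1 from span(f,d), knows(d,j)

span(d,c)
span(d,j)
span(f,c)
span(f,d)
span(f,e)
span(f,j)
span(h,i)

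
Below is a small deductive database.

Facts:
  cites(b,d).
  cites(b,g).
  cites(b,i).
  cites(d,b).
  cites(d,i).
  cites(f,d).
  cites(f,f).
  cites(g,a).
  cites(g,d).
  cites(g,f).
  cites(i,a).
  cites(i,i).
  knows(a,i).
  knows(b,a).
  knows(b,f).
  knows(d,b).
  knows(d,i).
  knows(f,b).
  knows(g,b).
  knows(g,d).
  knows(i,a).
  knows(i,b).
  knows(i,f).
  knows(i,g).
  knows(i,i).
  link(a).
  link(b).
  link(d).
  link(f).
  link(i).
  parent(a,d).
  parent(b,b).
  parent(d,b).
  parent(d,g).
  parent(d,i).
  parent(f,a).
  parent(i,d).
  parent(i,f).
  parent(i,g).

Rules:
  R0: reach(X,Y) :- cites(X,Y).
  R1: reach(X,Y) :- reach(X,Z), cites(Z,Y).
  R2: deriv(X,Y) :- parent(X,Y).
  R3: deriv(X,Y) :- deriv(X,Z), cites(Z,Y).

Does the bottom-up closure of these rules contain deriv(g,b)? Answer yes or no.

no

round 1: derive deriv(a,d) via R2 from parent(a,d)
round 1: derive deriv(b,b) via R2 from parent(b,b)
round 1: derive deriv(d,b) via R2 from parent(d,b)
round 1: derive deriv(d,g) via R2 from parent(d,g)
round 1: derive deriv(d,i) via R2 from parent(d,i)
round 1: derive deriv(f,a) via R2 from parent(f,a)
round 1: derive deriv(i,d) via R2 from parent(i,d)
round 1: derive deriv(i,f) via R2 from parent(i,f)
round 1: derive deriv(i,g) via R2 from parent(i,g)
round 2: derive deriv(a,b) via R3 from deriv(a,d), cites(d,b)
round 2: derive deriv(a,i) via R3 from deriv(a,d), cites(d,i)
round 2: derive deriv(b,d) via R3 from deriv(b,b), cites(b,d)
round 2: derive deriv(b,g) via R3 from deriv(b,b), cites(b,g)
round 2: derive deriv(b,i) via R3 from deriv(b,b), cites(b,i)
round 2: derive deriv(d,a) via R3 from deriv(d,g), cites(g,a)
round 2: derive deriv(d,d) via R3 from deriv(d,b), cites(b,d)
round 2: derive deriv(d,f) via R3 from deriv(d,g), cites(g,f)
round 2: derive deriv(i,a) via R3 from deriv(i,g), cites(g,a)
round 2: derive deriv(i,b) via R3 from deriv(i,d), cites(d,b)
round 2: derive deriv(i,i) via R3 from deriv(i,d), cites(d,i)
round 3: derive deriv(a,a) via R3 from deriv(a,i), cites(i,a)
round 3: derive deriv(a,g) via R3 from deriv(a,b), cites(b,g)
round 3: derive deriv(b,a) via R3 from deriv(b,g), cites(g,a)
round 3: derive deriv(b,f) via R3 from deriv(b,g), cites(g,f)
round 4: derive deriv(a,f) via R3 from deriv(a,g), cites(g,f)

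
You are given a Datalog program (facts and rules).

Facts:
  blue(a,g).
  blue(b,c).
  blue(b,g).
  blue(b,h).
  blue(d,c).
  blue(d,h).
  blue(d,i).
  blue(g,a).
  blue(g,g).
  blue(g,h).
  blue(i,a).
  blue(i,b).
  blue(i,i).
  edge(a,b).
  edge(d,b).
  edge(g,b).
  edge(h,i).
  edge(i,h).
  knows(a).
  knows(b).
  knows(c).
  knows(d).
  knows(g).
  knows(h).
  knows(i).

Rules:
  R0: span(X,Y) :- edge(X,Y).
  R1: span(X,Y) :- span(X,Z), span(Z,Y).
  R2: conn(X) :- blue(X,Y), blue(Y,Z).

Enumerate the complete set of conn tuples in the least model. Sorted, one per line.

conn(a)
conn(b)
conn(d)
conn(g)
conn(i)

round 1: derive conn(a) via R2 from blue(a,g), blue(g,a)
round 1: derive conn(b) via R2 from blue(b,g), blue(g,a)
round 1: derive conn(d) via R2 from blue(d,i), blue(i,a)
round 1: derive conn(g) via R2 from blue(g,a), blue(a,g)
round 1: derive conn(i) via R2 from blue(i,a), blue(a,g)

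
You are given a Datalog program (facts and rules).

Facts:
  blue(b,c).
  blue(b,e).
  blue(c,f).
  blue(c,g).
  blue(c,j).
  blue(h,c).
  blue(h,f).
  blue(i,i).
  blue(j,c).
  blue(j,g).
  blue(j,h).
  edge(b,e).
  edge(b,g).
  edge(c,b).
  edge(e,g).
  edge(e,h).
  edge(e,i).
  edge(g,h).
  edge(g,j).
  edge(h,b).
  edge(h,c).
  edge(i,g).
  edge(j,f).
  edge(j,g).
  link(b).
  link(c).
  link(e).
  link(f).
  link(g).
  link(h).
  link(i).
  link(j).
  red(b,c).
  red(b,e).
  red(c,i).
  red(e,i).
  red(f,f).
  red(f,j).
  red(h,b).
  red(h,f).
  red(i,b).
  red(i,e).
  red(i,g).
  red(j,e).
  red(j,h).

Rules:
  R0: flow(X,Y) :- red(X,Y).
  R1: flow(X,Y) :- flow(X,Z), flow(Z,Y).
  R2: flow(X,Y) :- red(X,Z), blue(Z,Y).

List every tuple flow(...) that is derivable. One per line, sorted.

flow(b,b)
flow(b,c)
flow(b,e)
flow(b,f)
flow(b,g)
flow(b,h)
flow(b,i)
flow(b,j)
flow(c,b)
flow(c,c)
flow(c,e)
flow(c,f)
flow(c,g)
flow(c,h)
flow(c,i)
flow(c,j)
flow(e,b)
flow(e,c)
flow(e,e)
flow(e,f)
flow(e,g)
flow(e,h)
flow(e,i)
flow(e,j)
flow(f,b)
flow(f,c)
flow(f,e)
flow(f,f)
flow(f,g)
flow(f,h)
flow(f,i)
flow(f,j)
flow(h,b)
flow(h,c)
flow(h,e)
flow(h,f)
flow(h,g)
flow(h,h)
flow(h,i)
flow(h,j)
flow(i,b)
flow(i,c)
flow(i,e)
flow(i,f)
flow(i,g)
flow(i,h)
flow(i,i)
flow(i,j)
flow(j,b)
flow(j,c)
flow(j,e)
flow(j,f)
flow(j,g)
flow(j,h)
flow(j,i)
flow(j,j)

round 1: derive flow(b,c) via R0 from red(b,c)
round 1: derive flow(b,e) via R0 from red(b,e)
round 1: derive flow(c,i) via R0 from red(c,i)
round 1: derive flow(e,i) via R0 from red(e,i)
round 1: derive flow(f,f) via R0 from red(f,f)
round 1: derive flow(f,j) via R0 from red(f,j)
round 1: derive flow(h,b) via R0 from red(h,b)
round 1: derive flow(h,f) via R0 from red(h,f)
round 1: derive flow(i,b) via R0 from red(i,b)
round 1: derive flow(i,e) via R0 from red(i,e)
round 1: derive flow(i,g) via R0 from red(i,g)
round 1: derive flow(j,e) via R0 from red(j,e)
round 1: derive flow(j,h) via R0 from red(j,h)
round 1: derive flow(b,f) via R2 from red(b,c), blue(c,f)
round 1: derive flow(b,g) via R2 from red(b,c), blue(c,g)
round 1: derive flow(b,j) via R2 from red(b,c), blue(c,j)
round 1: derive flow(f,c) via R2 from red(f,j), blue(j,c)
round 1: derive flow(f,g) via R2 from red(f,j), blue(j,g)
round 1: derive flow(f,h) via R2 from red(f,j), blue(j,h)
round 1: derive flow(h,c) via R2 from red(h,b), blue(b,c)
round 1: derive flow(h,e) via R2 from red(h,b), blue(b,e)
round 1: derive flow(i,c) via R2 from red(i,b), blue(b,c)
round 1: derive flow(j,c) via R2 from red(j,h), blue(h,c)
round 1: derive flow(j,f) via R2 from red(j,h), blue(h,f)
round 2: derive flow(b,h) via R1 from flow(b,f), flow(f,h)
round 2: derive flow(b,i) via R1 from flow(b,c), flow(c,i)
round 2: derive flow(c,b) via R1 from flow(c,i), flow(i,b)
round 2: derive flow(c,c) via R1 from flow(c,i), flow(i,c)
round 2: derive flow(c,e) via R1 from flow(c,i), flow(i,e)
round 2: derive flow(c,g) via R1 from flow(c,i), flow(i,g)
round 2: derive flow(e,b) via R1 from flow(e,i), flow(i,b)
round 2: derive flow(e,c) via R1 from flow(e,i), flow(i,c)
round 2: derive flow(e,e) via R1 from flow(e,i), flow(i,e)
round 2: derive flow(e,g) via R1 from flow(e,i), flow(i,g)
round 2: derive flow(f,b) via R1 from flow(f,h), flow(h,b)
round 2: derive flow(f,e) via R1 from flow(f,h), flow(h,e)
round 2: derive flow(f,i) via R1 from flow(f,c), flow(c,i)
round 2: derive flow(h,g) via R1 from flow(h,b), flow(b,g)
round 2: derive flow(h,h) via R1 from flow(h,f), flow(f,h)
round 2: derive flow(h,i) via R1 from flow(h,c), flow(c,i)
round 2: derive flow(h,j) via R1 from flow(h,b), flow(b,j)
round 2: derive flow(i,f) via R1 from flow(i,b), flow(b,f)
round 2: derive flow(i,i) via R1 from flow(i,c), flow(c,i)
round 2: derive flow(i,j) via R1 from flow(i,b), flow(b,j)
round 2: derive flow(j,b) via R1 from flow(j,h), flow(h,b)
round 2: derive flow(j,g) via R1 from flow(j,f), flow(f,g)
round 2: derive flow(j,i) via R1 from flow(j,c), flow(c,i)
round 2: derive flow(j,j) via R1 from flow(j,f), flow(f,j)
round 3: derive flow(b,b) via R1 from flow(b,c), flow(c,b)
round 3: derive flow(c,f) via R1 from flow(c,b), flow(b,f)
round 3: derive flow(c,h) via R1 from flow(c,b), flow(b,h)
round 3: derive flow(c,j) via R1 from flow(c,b), flow(b,j)
round 3: derive flow(e,f) via R1 from flow(e,b), flow(b,f)
round 3: derive flow(e,h) via R1 from flow(e,b), flow(b,h)
round 3: derive flow(e,j) via R1 from flow(e,b), flow(b,j)
round 3: derive flow(i,h) via R1 from flow(i,b), flow(b,h)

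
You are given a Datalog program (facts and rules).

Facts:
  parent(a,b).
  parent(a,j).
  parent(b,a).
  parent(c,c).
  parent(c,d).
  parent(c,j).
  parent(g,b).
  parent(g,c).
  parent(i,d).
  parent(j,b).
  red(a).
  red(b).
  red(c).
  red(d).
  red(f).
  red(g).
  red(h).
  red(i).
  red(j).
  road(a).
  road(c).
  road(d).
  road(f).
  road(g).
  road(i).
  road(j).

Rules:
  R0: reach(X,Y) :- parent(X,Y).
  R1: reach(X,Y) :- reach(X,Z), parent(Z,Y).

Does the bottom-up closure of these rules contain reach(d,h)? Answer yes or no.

no

round 1: derive reach(a,b) via R0 from parent(a,b)
round 1: derive reach(a,j) via R0 from parent(a,j)
round 1: derive reach(b,a) via R0 from parent(b,a)
round 1: derive reach(c,c) via R0 from parent(c,c)
round 1: derive reach(c,d) via R0 from parent(c,d)
round 1: derive reach(c,j) via R0 from parent(c,j)
round 1: derive reach(g,b) via R0 from parent(g,b)
round 1: derive reach(g,c) via R0 from parent(g,c)
round 1: derive reach(i,d) via R0 from parent(i,d)
round 1: derive reach(j,b) via R0 from parent(j,b)
round 2: derive reach(a,a) via R1 from reach(a,b), parent(b,a)
round 2: derive reach(b,b) via R1 from reach(b,a), parent(a,b)
round 2: derive reach(b,j) via R1 from reach(b,a), parent(a,j)
round 2: derive reach(c,b) via R1 from reach(c,j), parent(j,b)
round 2: derive reach(g,a) via R1 from reach(g,b), parent(b,a)
round 2: derive reach(g,d) via R1 from reach(g,c), parent(c,d)
round 2: derive reach(g,j) via R1 from reach(g,c), parent(c,j)
round 2: derive reach(j,a) via R1 from reach(j,b), parent(b,a)
round 3: derive reach(c,a) via R1 from reach(c,b), parent(b,a)
round 3: derive reach(j,j) via R1 from reach(j,a), parent(a,j)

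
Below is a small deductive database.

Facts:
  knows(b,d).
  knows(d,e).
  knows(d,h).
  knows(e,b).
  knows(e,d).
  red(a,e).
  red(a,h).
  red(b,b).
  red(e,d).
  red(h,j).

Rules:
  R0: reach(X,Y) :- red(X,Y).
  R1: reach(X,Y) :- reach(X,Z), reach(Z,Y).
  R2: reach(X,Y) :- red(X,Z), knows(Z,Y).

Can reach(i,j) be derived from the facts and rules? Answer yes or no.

no

round 1: derive reach(a,e) via R0 from red(a,e)
round 1: derive reach(a,h) via R0 from red(a,h)
round 1: derive reach(b,b) via R0 from red(b,b)
round 1: derive reach(e,d) via R0 from red(e,d)
round 1: derive reach(h,j) via R0 from red(h,j)
round 1: derive reach(a,b) via R2 from red(a,e), knows(e,b)
round 1: derive reach(a,d) via R2 from red(a,e), knows(e,d)
round 1: derive reach(b,d) via R2 from red(b,b), knows(b,d)
round 1: derive reach(e,e) via R2 from red(e,d), knows(d,e)
round 1: derive reach(e,h) via R2 from red(e,d), knows(d,h)
round 2: derive reach(a,j) via R1 from reach(a,h), reach(h,j)
round 2: derive reach(e,j) via R1 from reach(e,h), reach(h,j)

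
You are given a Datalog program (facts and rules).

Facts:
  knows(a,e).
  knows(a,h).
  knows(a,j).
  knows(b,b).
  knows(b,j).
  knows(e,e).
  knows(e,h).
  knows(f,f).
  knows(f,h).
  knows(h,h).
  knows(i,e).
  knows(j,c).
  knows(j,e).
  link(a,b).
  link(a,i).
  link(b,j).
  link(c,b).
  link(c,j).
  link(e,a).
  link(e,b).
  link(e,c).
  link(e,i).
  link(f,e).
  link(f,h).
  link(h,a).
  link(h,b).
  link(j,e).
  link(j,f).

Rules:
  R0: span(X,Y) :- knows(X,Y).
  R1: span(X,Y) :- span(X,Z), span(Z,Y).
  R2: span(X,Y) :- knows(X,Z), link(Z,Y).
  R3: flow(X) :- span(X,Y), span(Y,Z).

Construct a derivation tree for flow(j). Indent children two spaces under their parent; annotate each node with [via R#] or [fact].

flow(j)  [via R3]
  span(j,a)  [via R2]
    knows(j,e)  [fact]
    link(e,a)  [fact]
  span(a,a)  [via R2]
    knows(a,e)  [fact]
    link(e,a)  [fact]

round 1: derive span(a,e) via R0 from knows(a,e)
round 1: derive span(a,h) via R0 from knows(a,h)
round 1: derive span(a,j) via R0 from knows(a,j)
round 1: derive span(b,b) via R0 from knows(b,b)
round 1: derive span(b,j) via R0 from knows(b,j)
round 1: derive span(e,e) via R0 from knows(e,e)
round 1: derive span(e,h) via R0 from knows(e,h)
round 1: derive span(f,f) via R0 from knows(f,f)
round 1: derive span(f,h) via R0 from knows(f,h)
round 1: derive span(h,h) via R0 from knows(h,h)
round 1: derive span(i,e) via R0 from knows(i,e)
round 1: derive span(j,c) via R0 from knows(j,c)
round 1: derive span(j,e) via R0 from knows(j,e)
round 1: derive span(a,a) via R2 from knows(a,e), link(e,a)
round 1: derive span(a,b) via R2 from knows(a,e), link(e,b)
round 1: derive span(a,c) via R2 from knows(a,e), link(e,c)
round 1: derive span(a,f) via R2 from knows(a,j), link(j,f)
round 1: derive span(a,i) via R2 from knows(a,e), link(e,i)
round 1: derive span(b,e) via R2 from knows(b,j), link(j,e)
round 1: derive span(b,f) via R2 from knows(b,j), link(j,f)
round 1: derive span(e,a) via R2 from knows(e,e), link(e,a)
round 1: derive span(e,b) via R2 from knows(e,e), link(e,b)
round 1: derive span(e,c) via R2 from knows(e,e), link(e,c)
round 1: derive span(e,i) via R2 from knows(e,e), link(e,i)
round 1: derive span(f,a) via R2 from knows(f,h), link(h,a)
round 1: derive span(f,b) via R2 from knows(f,h), link(h,b)
round 1: derive span(f,e) via R2 from knows(f,f), link(f,e)
round 1: derive span(h,a) via R2 from knows(h,h), link(h,a)
round 1: derive span(h,b) via R2 from knows(h,h), link(h,b)
round 1: derive span(i,a) via R2 from knows(i,e), link(e,a)
round 1: derive span(i,b) via R2 from knows(i,e), link(e,b)
round 1: derive span(i,c) via R2 from knows(i,e), link(e,c)
round 1: derive span(i,i) via R2 from knows(i,e), link(e,i)
round 1: derive span(j,a) via R2 from knows(j,e), link(e,a)
round 1: derive span(j,b) via R2 from knows(j,c), link(c,b)
round 1: derive span(j,i) via R2 from knows(j,e), link(e,i)
round 1: derive span(j,j) via R2 from knows(j,c), link(c,j)
round 2: derive span(b,a) via R1 from span(b,e), span(e,a)
round 2: derive span(b,c) via R1 from span(b,e), span(e,c)
round 2: derive span(b,h) via R1 from span(b,e), span(e,h)
round 2: derive span(b,i) via R1 from span(b,e), span(e,i)
round 2: derive span(e,f) via R1 from span(e,a), span(a,f)
round 2: derive span(e,j) via R1 from span(e,a), span(a,j)
round 2: derive span(f,c) via R1 from span(f,a), span(a,c)
round 2: derive span(f,i) via R1 from span(f,a), span(a,i)
round 2: derive span(f,j) via R1 from span(f,a), span(a,j)
round 2: derive span(h,c) via R1 from span(h,a), span(a,c)
round 2: derive span(h,e) via R1 from span(h,a), span(a,e)
round 2: derive span(h,f) via R1 from span(h,a), span(a,f)
round 2: derive span(h,i) via R1 from span(h,a), span(a,i)
round 2: derive span(h,j) via R1 from span(h,a), span(a,j)
round 2: derive span(i,f) via R1 from span(i,a), span(a,f)
round 2: derive span(i,h) via R1 from span(i,a), span(a,h)
round 2: derive span(i,j) via R1 from span(i,a), span(a,j)
round 2: derive span(j,f) via R1 from span(j,a), span(a,f)
round 2: derive span(j,h) via R1 from span(j,a), span(a,h)
round 2: derive flow(a) via R3 from span(a,a), span(a,a)
round 2: derive flow(b) via R3 from span(b,b), span(b,b)
round 2: derive flow(e) via R3 from span(e,a), span(a,a)
round 2: derive flow(f) via R3 from span(f,a), span(a,a)
round 2: derive flow(h) via R3 from span(h,a), span(a,a)
round 2: derive flow(i) via R3 from span(i,a), span(a,a)
round 2: derive flow(j) via R3 from span(j,a), span(a,a)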